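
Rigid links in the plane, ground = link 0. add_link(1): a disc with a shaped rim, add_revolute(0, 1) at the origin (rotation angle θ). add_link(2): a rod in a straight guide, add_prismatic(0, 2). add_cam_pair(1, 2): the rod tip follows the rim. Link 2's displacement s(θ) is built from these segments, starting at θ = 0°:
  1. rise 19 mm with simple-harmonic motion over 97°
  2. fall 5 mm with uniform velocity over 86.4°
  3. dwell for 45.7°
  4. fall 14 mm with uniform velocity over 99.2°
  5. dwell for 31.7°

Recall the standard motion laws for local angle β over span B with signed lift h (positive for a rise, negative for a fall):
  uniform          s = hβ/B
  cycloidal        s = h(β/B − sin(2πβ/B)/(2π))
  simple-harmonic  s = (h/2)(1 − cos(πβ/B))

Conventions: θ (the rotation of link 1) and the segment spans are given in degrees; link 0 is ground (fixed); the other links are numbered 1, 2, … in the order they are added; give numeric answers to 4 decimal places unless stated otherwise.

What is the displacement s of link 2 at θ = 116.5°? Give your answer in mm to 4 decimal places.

segment 1 (0° to 97°, simple-harmonic, h = 19) is passed completely: s = 0.0000 + (19) = 19.0000
θ = 116.5° falls in segment 2 (97° to 183.4°, uniform, h = -5): β = 116.5 − 97 = 19.5°, B = 86.4°; Δs = -5·19.5/86.4 = -1.1285; s = 19.0000 − 1.1285 = 17.8715

17.8715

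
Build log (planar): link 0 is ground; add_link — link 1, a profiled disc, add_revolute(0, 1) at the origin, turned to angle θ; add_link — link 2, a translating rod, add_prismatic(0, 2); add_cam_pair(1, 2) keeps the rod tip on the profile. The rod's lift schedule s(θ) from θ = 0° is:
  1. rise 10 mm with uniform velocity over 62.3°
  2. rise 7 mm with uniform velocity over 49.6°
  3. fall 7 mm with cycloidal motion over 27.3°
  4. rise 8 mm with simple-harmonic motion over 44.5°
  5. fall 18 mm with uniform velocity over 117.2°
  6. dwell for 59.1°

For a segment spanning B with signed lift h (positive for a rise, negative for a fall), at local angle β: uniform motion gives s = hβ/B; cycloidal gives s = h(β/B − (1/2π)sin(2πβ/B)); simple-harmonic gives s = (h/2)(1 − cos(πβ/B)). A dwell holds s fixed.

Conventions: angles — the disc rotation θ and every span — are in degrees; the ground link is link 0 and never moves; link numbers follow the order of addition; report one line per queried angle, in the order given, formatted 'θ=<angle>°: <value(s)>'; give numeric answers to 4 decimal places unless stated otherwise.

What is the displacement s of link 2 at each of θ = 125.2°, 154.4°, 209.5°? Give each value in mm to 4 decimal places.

seg 1 [0°–62.3°] uniform, h=10: full span → s += 10 → s = 10.0000
seg 2 [62.3°–111.9°] uniform, h=7: full span → s += 7 → s = 17.0000
seg 3 [111.9°–139.2°] cycloidal, h=-7: θ=125.2° here. β=13.3, B=27.3. -7·(0.4872 − sin(2π·0.4872)/(2π)) = -3.3206 → s = 13.6794
seg 3 [111.9°–139.2°] cycloidal, h=-7: full span → s += -7 → s = 10.0000
seg 4 [139.2°–183.7°] simple-harmonic, h=8: θ=154.4° here. β=15.2, B=44.5. 8/2·(1 − cos(π·0.3416)) = 2.0903 → s = 12.0903
seg 4 [139.2°–183.7°] simple-harmonic, h=8: full span → s += 8 → s = 18.0000
seg 5 [183.7°–300.9°] uniform, h=-18: θ=209.5° here. β=25.8, B=117.2. -18·25.8/117.2 = -3.9625 → s = 14.0375

θ=125.2°: 13.6794
θ=154.4°: 12.0903
θ=209.5°: 14.0375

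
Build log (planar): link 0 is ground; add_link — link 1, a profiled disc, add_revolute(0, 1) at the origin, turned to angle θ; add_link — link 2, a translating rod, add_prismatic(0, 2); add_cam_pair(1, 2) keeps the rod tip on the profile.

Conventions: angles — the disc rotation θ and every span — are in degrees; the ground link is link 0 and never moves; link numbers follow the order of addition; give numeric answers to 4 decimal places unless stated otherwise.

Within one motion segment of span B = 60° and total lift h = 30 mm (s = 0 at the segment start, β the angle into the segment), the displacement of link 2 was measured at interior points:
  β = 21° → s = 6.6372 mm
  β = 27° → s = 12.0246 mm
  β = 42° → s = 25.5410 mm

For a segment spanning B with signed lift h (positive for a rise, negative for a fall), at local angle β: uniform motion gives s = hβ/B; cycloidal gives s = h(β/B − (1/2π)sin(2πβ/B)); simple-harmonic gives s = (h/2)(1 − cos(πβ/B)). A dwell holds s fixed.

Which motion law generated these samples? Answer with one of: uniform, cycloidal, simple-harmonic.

candidates at β/B = r: uniform s = h·r (linear in β); cycloidal s = h·(r − sin(2πr)/(2π)); simple-harmonic s = (h/2)(1 − cos(πr))
β=21°: printed 6.6372 | uniform 10.5000, cycloidal 6.6372, simple-harmonic 8.1901
β=27°: printed 12.0246 | uniform 13.5000, cycloidal 12.0246, simple-harmonic 12.6535
β=42°: printed 25.5410 | uniform 21.0000, cycloidal 25.5410, simple-harmonic 23.8168
only one law matches every sample → cycloidal

cycloidal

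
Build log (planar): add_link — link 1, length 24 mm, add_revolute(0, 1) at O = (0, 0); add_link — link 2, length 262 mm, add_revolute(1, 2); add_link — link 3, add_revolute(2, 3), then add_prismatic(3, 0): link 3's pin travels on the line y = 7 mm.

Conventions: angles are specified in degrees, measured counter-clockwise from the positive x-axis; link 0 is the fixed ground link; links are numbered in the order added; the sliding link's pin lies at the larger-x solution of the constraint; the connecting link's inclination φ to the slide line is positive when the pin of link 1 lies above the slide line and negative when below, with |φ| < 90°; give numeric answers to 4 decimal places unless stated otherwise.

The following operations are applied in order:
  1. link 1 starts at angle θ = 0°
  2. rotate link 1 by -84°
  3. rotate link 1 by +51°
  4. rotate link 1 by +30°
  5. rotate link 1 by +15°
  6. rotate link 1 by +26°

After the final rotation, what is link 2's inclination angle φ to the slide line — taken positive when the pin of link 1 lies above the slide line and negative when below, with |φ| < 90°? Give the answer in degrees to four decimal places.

geometry: r = 24 mm, L = 262 mm, e = 7 mm; θ starts at 0°
rotate link 1 by -84°: θ ← 0° -84° = -84°
rotate link 1 by +51°: θ ← -84° +51° = -33°
rotate link 1 by +30°: θ ← -33° +30° = -3°
rotate link 1 by +15°: θ ← -3° +15° = 12°
rotate link 1 by +26°: θ ← 12° +26° = 38°
h = r sin θ − e = 14.775875 − 7 = 7.775875
sin φ = h / L = 7.775875 / 262 = 0.02967891
φ = arcsin(0.02967891) = 1.700726°

1.7007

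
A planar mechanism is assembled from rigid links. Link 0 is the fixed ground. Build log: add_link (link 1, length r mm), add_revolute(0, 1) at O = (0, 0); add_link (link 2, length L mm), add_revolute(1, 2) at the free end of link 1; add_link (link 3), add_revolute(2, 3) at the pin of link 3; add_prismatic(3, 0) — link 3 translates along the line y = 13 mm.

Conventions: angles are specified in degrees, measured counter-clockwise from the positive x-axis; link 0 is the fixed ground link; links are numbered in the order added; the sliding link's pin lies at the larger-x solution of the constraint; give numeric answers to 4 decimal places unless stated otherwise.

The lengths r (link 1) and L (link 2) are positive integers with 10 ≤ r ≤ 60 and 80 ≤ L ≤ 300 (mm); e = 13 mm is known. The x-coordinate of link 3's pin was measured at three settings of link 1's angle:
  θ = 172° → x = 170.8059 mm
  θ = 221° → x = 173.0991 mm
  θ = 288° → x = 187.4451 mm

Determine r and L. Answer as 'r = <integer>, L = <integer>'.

constraint per measurement: (x − r cos θ)² + (r sin θ − e)² = L²
subtracting the θ₁ and θ₂ equations cancels the r² and L² terms:
r = (x₁² − x₂²) / (2[(x₁cos θ₁ + e sin θ₁) − (x₂cos θ₂ + e sin θ₂)]) = 13.9999 → r = 14
L² = (x₁ − r cos θ₁)² + (r sin θ₁ − e)² = 34225.0181 → L = 185.0000 → L = 185
check at θ₃=288°: x = 187.4451 (printed 187.4451) ✓

r = 14, L = 185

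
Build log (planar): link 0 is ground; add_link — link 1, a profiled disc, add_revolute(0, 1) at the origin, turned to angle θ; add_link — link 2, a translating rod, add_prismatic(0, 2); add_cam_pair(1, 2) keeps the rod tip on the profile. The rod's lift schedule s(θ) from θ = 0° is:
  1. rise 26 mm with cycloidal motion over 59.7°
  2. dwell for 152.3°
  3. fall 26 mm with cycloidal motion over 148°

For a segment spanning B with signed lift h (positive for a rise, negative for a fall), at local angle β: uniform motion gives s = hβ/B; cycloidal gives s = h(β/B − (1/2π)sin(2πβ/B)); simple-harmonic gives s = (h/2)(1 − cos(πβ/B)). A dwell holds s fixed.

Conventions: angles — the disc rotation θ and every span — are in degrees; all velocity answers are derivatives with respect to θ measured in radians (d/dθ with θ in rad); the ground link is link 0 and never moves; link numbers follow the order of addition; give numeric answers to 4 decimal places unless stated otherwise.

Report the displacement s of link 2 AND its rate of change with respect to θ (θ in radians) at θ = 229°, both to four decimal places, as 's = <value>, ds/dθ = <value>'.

seg 1 [0°–59.7°] cycloidal, h=26: full span → s += 26 → s = 26.0000
seg 2 [59.7°–212°] dwell: s stays 26.0000
seg 3 [212°–360°] cycloidal, h=-26: θ=229° here. β=17, B=148. -26·(0.1149 − sin(2π·0.1149)/(2π)) = -0.2526 → s = 25.7474
velocity in seg [212°–360°] (cycloidal), θ in radians: β = 17° = 0.2967 rad, B = 148° = 2.5831 rad; ds/dθ = (h/B)(1 − cos(2πβ/B)) = ((-26)/2.5831)(1 − cos(2π·0.1149)) = -2.509602 mm/rad

s = 25.7474, ds/dθ = -2.5096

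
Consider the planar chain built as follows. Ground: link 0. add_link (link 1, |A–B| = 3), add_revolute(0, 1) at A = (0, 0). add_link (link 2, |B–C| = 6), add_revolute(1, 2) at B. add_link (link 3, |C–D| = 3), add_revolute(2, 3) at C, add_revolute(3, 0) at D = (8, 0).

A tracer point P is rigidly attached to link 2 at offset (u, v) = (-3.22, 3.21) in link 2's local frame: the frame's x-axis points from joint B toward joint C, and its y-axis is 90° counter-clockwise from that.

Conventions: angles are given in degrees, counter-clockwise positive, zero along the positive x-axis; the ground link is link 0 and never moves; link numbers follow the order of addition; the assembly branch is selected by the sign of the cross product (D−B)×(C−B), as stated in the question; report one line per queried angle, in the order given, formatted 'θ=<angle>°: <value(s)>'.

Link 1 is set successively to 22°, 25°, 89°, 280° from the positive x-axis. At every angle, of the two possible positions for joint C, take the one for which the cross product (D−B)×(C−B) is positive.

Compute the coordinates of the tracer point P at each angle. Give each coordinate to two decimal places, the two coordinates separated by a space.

A=(0,0), D=(8.00,0)
θ=22°: B = A + 3.00·(cos22°, sin22°) = (2.7816, 1.1238)
θ=22°: |BD| = 5.3381
θ=22°: circle(B,6.00) ∩ circle(D,3.00): a=5.1980, h=2.9967
θ=22°:   candidates: C₊=(8.4940,2.9590) cross=15.997; C₋=(7.2322,-2.9001) cross=-15.997
θ=22°:   branch + wants cross > 0 → take C=(8.4940,2.9590) (cross=15.997)
θ=22°: ex = (C−B)/|BC| = (0.9521,0.3059); ey = (-0.3059,0.9521)
θ=22°: P = B + -3.22·ex + 3.21·ey = (-1.2660,3.1951)
θ=25°: B = A + 3.00·(cos25°, sin25°) = (2.7189, 1.2679)
θ=25°: |BD| = 5.4311
θ=25°: circle(B,6.00) ∩ circle(D,3.00): a=5.2012, h=2.9912
θ=25°:   candidates: C₊=(8.4747,2.9622) cross=16.245; C₋=(7.0782,-2.8549) cross=-16.245
θ=25°:   branch + wants cross > 0 → take C=(8.4747,2.9622) (cross=16.245)
θ=25°: ex = (C−B)/|BC| = (0.9593,0.2824); ey = (-0.2824,0.9593)
θ=25°: P = B + -3.22·ex + 3.21·ey = (-1.2765,3.4379)
θ=89°: B = A + 3.00·(cos89°, sin89°) = (0.0524, 2.9995)
θ=89°: |BD| = 8.4948
θ=89°: circle(B,6.00) ∩ circle(D,3.00): a=5.8366, h=1.3906
θ=89°:   candidates: C₊=(6.0040,2.2397) cross=11.813; C₋=(5.0220,-0.3624) cross=-11.813
θ=89°:   branch + wants cross > 0 → take C=(6.0040,2.2397) (cross=11.813)
θ=89°: ex = (C−B)/|BC| = (0.9919,-0.1266); ey = (0.1266,0.9919)
θ=89°: P = B + -3.22·ex + 3.21·ey = (-2.7352,6.5915)
θ=280°: B = A + 3.00·(cos280°, sin280°) = (0.5209, -2.9544)
θ=280°: |BD| = 8.0414
θ=280°: circle(B,6.00) ∩ circle(D,3.00): a=5.6995, h=1.8749
θ=280°:   candidates: C₊=(5.1330,0.8834) cross=15.077; C₋=(6.5107,-2.6042) cross=-15.077
θ=280°:   branch + wants cross > 0 → take C=(5.1330,0.8834) (cross=15.077)
θ=280°: ex = (C−B)/|BC| = (0.7687,0.6396); ey = (-0.6396,0.7687)
θ=280°: P = B + -3.22·ex + 3.21·ey = (-4.0074,-2.5466)

θ=22°: -1.27 3.20
θ=25°: -1.28 3.44
θ=89°: -2.74 6.59
θ=280°: -4.01 -2.55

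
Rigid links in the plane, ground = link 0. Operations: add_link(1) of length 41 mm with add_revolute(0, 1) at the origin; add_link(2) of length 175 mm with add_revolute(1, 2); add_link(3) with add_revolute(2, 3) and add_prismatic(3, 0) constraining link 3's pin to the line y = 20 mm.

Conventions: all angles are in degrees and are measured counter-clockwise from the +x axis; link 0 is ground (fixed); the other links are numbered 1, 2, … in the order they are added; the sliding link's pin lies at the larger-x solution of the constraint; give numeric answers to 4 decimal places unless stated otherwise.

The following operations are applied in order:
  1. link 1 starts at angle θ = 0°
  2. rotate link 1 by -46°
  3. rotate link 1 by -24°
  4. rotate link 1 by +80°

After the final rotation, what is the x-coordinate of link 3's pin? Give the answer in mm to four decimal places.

geometry: r = 41 mm, L = 175 mm, e = 20 mm; θ starts at 0°
rotate link 1 by -46°: θ ← 0° -46° = -46°
rotate link 1 by -24°: θ ← -46° -24° = -70°
rotate link 1 by +80°: θ ← -70° +80° = 10°
crank pin P = (r cos θ, r sin θ) = (40.377118, 7.119575)
h = r sin θ − e = 7.119575 − 20 = -12.880425
x = r cos θ + √(L² − h²) = 40.377118 + 174.525341 = 214.902459

214.9025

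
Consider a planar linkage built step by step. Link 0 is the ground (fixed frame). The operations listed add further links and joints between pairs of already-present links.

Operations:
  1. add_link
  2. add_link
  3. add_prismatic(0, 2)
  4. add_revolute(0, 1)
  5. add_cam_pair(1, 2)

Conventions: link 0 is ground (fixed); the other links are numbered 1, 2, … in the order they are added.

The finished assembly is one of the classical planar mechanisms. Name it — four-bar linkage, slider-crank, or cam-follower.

links: 3 (incl. ground); joints: 1 revolute, 1 prismatic, 1 higher (cam) pair, forming one closed loop
3 links, revolute + prismatic + higher pair in one loop → cam-follower

cam-follower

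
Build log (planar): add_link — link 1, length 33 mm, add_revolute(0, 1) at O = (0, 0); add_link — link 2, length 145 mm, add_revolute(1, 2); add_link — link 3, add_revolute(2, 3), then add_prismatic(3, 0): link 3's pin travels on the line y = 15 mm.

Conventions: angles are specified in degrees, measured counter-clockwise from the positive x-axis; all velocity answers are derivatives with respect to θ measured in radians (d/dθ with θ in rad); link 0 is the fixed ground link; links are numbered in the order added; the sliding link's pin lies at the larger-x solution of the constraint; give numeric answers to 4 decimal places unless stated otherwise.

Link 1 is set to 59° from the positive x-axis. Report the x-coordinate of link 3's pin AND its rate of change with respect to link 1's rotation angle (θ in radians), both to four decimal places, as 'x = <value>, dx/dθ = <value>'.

geometry: r = 33 mm, L = 145 mm, e = 15 mm
crank pin P = (r cos θ, r sin θ) = (16.996256, 28.286521)
h = r sin θ − e = 28.286521 − 15 = 13.286521
x = r cos θ + √(L² − h²) = 16.996256 + 144.389987 = 161.386244
dx/dθ = −r sin θ − h·r cos θ/√(L² − h²) (θ in radians; h = 13.286521) = -29.850488

x = 161.3862, dx/dθ = -29.8505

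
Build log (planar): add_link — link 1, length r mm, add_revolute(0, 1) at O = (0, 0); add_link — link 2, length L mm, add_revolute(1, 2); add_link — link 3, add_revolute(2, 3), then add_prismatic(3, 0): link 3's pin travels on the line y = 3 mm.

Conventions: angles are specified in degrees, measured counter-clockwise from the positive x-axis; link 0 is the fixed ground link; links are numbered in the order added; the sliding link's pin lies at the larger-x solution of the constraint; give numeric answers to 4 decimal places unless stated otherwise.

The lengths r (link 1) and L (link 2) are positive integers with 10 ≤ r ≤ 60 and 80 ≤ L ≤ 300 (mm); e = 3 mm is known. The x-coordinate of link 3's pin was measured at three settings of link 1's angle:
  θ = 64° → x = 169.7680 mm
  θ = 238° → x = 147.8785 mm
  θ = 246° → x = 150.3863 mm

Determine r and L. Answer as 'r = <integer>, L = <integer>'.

constraint per measurement: (x − r cos θ)² + (r sin θ − e)² = L²
subtracting the θ₁ and θ₂ equations cancels the r² and L² terms:
r = (x₁² − x₂²) / (2[(x₁cos θ₁ + e sin θ₁) − (x₂cos θ₂ + e sin θ₂)]) = 22.0000 → r = 22
L² = (x₁ − r cos θ₁)² + (r sin θ₁ − e)² = 25920.9917 → L = 161.0000 → L = 161
check at θ₃=246°: x = 150.3863 (printed 150.3863) ✓

r = 22, L = 161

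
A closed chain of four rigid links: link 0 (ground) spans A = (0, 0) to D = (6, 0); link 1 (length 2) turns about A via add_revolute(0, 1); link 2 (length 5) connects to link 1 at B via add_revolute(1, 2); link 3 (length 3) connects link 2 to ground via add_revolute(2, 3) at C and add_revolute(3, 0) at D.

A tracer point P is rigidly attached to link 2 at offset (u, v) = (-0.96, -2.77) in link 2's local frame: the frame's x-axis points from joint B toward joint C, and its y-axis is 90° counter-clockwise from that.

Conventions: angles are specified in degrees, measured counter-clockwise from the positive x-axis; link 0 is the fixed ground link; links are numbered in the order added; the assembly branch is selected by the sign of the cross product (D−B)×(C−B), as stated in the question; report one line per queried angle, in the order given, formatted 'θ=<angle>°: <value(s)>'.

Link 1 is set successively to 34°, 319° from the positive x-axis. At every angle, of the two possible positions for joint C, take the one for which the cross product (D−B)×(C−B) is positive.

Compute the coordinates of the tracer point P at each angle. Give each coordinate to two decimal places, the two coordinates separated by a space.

A=(0,0), D=(6.00,0)
θ=34°: B = A + 2.00·(cos34°, sin34°) = (1.6581, 1.1184)
θ=34°: |BD| = 4.4836
θ=34°: circle(B,5.00) ∩ circle(D,3.00): a=4.0261, h=2.9649
θ=34°:   candidates: C₊=(6.2965,2.9853) cross=13.294; C₋=(4.8173,-2.7571) cross=-13.294
θ=34°:   branch + wants cross > 0 → take C=(6.2965,2.9853) (cross=13.294)
θ=34°: ex = (C−B)/|BC| = (0.9277,0.3734); ey = (-0.3734,0.9277)
θ=34°: P = B + -0.96·ex + -2.77·ey = (1.8018,-1.8097)
θ=319°: B = A + 2.00·(cos319°, sin319°) = (1.5094, -1.3121)
θ=319°: |BD| = 4.6784
θ=319°: circle(B,5.00) ∩ circle(D,3.00): a=4.0492, h=2.9333
θ=319°:   candidates: C₊=(4.5734,2.6391) cross=13.723; C₋=(6.2188,-2.9920) cross=-13.723
θ=319°:   branch + wants cross > 0 → take C=(4.5734,2.6391) (cross=13.723)
θ=319°: ex = (C−B)/|BC| = (0.6128,0.7902); ey = (-0.7902,0.6128)
θ=319°: P = B + -0.96·ex + -2.77·ey = (3.1101,-3.7682)

θ=34°: 1.80 -1.81
θ=319°: 3.11 -3.77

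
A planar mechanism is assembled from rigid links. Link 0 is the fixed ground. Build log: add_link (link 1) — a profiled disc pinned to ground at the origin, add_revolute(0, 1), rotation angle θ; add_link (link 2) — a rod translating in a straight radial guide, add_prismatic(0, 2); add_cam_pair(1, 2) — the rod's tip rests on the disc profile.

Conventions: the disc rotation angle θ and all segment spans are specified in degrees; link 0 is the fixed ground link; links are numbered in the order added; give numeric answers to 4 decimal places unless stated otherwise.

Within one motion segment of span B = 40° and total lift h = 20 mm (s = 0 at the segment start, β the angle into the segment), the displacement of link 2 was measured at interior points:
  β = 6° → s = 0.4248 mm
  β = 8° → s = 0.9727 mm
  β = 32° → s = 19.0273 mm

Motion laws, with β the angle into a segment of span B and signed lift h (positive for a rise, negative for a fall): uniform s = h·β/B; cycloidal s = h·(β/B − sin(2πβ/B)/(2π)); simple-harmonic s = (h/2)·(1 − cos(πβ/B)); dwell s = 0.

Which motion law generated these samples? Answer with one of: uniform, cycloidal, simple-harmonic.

candidates at β/B = r: uniform s = h·r (linear in β); cycloidal s = h·(r − sin(2πr)/(2π)); simple-harmonic s = (h/2)(1 − cos(πr))
β=6°: printed 0.4248 | uniform 3.0000, cycloidal 0.4248, simple-harmonic 1.0899
β=8°: printed 0.9727 | uniform 4.0000, cycloidal 0.9727, simple-harmonic 1.9098
β=32°: printed 19.0273 | uniform 16.0000, cycloidal 19.0273, simple-harmonic 18.0902
only one law matches every sample → cycloidal

cycloidal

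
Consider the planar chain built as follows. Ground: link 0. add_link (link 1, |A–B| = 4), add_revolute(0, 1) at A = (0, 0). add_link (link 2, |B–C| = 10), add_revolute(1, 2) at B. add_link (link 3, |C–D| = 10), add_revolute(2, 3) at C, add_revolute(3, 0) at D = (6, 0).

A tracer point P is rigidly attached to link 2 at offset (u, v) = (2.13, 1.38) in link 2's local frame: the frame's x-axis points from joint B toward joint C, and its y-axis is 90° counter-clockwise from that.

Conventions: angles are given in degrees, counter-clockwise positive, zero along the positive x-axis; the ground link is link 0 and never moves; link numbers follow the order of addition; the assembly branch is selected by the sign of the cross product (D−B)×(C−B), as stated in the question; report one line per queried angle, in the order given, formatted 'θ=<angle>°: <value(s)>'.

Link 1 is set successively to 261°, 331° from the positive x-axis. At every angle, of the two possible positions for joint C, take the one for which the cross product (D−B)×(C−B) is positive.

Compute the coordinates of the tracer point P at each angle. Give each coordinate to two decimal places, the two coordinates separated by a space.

A=(0,0), D=(6.00,0)
θ=261°: B = A + 4.00·(cos261°, sin261°) = (-0.6257, -3.9508)
θ=261°: |BD| = 7.7142
θ=261°: circle(B,10.00) ∩ circle(D,10.00): a=3.8571, h=9.2262
θ=261°:   candidates: C₊=(-2.0380,5.9490) cross=71.173; C₋=(7.4122,-9.8998) cross=-71.173
θ=261°:   branch + wants cross > 0 → take C=(-2.0380,5.9490) (cross=71.173)
θ=261°: ex = (C−B)/|BC| = (-0.1412,0.9900); ey = (-0.9900,-0.1412)
θ=261°: P = B + 2.13·ex + 1.38·ey = (-2.2927,-2.0370)
θ=331°: B = A + 4.00·(cos331°, sin331°) = (3.4985, -1.9392)
θ=331°: |BD| = 3.1652
θ=331°: circle(B,10.00) ∩ circle(D,10.00): a=1.5826, h=9.8740
θ=331°:   candidates: C₊=(-1.3004,6.8341) cross=31.253; C₋=(10.7988,-8.7733) cross=-31.253
θ=331°:   branch + wants cross > 0 → take C=(-1.3004,6.8341) (cross=31.253)
θ=331°: ex = (C−B)/|BC| = (-0.4799,0.8773); ey = (-0.8773,-0.4799)
θ=331°: P = B + 2.13·ex + 1.38·ey = (1.2656,-0.7328)

θ=261°: -2.29 -2.04
θ=331°: 1.27 -0.73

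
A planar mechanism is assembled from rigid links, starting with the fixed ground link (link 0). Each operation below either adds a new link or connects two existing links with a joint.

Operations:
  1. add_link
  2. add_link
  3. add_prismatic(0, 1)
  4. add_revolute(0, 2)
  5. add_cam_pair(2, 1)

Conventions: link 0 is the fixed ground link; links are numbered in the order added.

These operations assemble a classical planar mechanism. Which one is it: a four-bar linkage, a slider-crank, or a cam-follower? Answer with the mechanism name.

links: 3 (incl. ground); joints: 1 revolute, 1 prismatic, 1 higher (cam) pair, forming one closed loop
3 links, revolute + prismatic + higher pair in one loop → cam-follower

cam-follower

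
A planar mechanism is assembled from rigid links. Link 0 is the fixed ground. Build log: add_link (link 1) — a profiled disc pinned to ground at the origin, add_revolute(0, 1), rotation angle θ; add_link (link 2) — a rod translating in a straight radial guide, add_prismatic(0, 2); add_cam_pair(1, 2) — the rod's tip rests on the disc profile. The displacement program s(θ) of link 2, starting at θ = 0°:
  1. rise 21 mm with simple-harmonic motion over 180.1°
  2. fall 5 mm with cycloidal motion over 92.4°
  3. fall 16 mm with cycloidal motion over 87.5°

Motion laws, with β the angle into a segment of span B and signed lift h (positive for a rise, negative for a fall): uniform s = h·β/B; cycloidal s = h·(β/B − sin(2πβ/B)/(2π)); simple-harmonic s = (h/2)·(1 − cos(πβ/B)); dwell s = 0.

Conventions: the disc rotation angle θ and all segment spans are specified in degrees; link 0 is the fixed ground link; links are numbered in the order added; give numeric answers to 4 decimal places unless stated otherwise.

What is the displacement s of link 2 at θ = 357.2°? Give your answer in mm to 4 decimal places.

seg 1 [0°–180.1°] simple-harmonic, h=21: full span → s += 21 → s = 21.0000
seg 2 [180.1°–272.5°] cycloidal, h=-5: full span → s += -5 → s = 16.0000
seg 3 [272.5°–360°] cycloidal, h=-16: θ=357.2° here. β=84.7, B=87.5. -16·(0.9680 − sin(2π·0.9680)/(2π)) = -15.9966 → s = 0.0034

0.0034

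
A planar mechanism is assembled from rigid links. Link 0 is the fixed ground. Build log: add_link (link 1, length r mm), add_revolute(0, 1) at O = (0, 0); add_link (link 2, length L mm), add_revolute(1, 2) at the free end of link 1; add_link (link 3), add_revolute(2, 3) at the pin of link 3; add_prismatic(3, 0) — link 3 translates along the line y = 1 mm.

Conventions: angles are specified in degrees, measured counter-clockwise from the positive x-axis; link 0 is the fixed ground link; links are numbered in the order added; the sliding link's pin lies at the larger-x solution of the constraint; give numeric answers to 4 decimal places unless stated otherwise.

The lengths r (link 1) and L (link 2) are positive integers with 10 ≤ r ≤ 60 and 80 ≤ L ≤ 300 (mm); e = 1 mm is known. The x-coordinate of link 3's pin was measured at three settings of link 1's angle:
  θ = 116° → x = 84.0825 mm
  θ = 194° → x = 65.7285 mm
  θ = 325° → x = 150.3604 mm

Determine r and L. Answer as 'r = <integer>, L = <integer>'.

constraint per measurement: (x − r cos θ)² + (r sin θ − e)² = L²
subtracting the θ₁ and θ₂ equations cancels the r² and L² terms:
r = (x₁² − x₂²) / (2[(x₁cos θ₁ + e sin θ₁) − (x₂cos θ₂ + e sin θ₂)]) = 49.0000 → r = 49
L² = (x₁ − r cos θ₁)² + (r sin θ₁ − e)² = 12996.0005 → L = 114.0000 → L = 114
check at θ₃=325°: x = 150.3604 (printed 150.3604) ✓

r = 49, L = 114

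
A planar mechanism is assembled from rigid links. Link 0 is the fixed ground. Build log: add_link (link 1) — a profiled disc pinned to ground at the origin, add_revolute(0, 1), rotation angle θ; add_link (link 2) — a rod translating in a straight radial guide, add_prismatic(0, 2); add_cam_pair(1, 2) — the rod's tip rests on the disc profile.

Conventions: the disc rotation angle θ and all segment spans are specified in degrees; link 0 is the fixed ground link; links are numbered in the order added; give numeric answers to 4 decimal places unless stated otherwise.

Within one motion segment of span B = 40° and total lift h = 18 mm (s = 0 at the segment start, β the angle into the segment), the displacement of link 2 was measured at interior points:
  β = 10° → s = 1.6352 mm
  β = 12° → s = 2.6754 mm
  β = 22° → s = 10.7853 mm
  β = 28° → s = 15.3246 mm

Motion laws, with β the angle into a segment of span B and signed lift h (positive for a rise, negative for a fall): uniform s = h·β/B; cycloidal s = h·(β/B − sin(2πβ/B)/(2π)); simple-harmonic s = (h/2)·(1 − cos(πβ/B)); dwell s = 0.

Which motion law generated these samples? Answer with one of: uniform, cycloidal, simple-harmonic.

candidates at β/B = r: uniform s = h·r (linear in β); cycloidal s = h·(r − sin(2πr)/(2π)); simple-harmonic s = (h/2)(1 − cos(πr))
β=10°: printed 1.6352 | uniform 4.5000, cycloidal 1.6352, simple-harmonic 2.6360
β=12°: printed 2.6754 | uniform 5.4000, cycloidal 2.6754, simple-harmonic 3.7099
β=22°: printed 10.7853 | uniform 9.9000, cycloidal 10.7853, simple-harmonic 10.4079
β=28°: printed 15.3246 | uniform 12.6000, cycloidal 15.3246, simple-harmonic 14.2901
only one law matches every sample → cycloidal

cycloidal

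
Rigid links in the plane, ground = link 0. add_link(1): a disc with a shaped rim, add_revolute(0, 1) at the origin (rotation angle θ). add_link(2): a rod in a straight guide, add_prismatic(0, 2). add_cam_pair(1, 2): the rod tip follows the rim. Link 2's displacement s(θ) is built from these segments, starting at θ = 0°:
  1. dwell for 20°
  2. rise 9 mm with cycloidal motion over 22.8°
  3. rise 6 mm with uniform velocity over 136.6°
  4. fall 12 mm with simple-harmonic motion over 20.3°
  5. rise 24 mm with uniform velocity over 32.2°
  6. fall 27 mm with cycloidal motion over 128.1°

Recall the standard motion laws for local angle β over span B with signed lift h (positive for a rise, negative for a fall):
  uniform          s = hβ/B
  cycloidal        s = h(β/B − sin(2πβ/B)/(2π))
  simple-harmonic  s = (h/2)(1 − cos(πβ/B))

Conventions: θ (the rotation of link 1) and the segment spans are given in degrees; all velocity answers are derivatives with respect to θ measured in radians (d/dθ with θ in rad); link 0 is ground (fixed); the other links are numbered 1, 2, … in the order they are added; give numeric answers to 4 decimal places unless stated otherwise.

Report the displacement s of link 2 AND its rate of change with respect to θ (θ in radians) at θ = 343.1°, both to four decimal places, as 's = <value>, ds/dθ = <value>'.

segment 1 (0° to 20°, dwell): s unchanged at 0.0000
segment 2 (20° to 42.8°, cycloidal, h = 9) is passed completely: s = 0.0000 + (9) = 9.0000
segment 3 (42.8° to 179.4°, uniform, h = 6) is passed completely: s = 9.0000 + (6) = 15.0000
segment 4 (179.4° to 199.7°, simple-harmonic, h = -12) is passed completely: s = 15.0000 + (-12) = 3.0000
segment 5 (199.7° to 231.9°, uniform, h = 24) is passed completely: s = 3.0000 + (24) = 27.0000
θ = 343.1° falls in segment 6 (231.9° to 360°, cycloidal, h = -27): β = 343.1 − 231.9 = 111.2°, B = 128.1°; Δs = -27·(0.8681 − sin(2π·0.8681)/(2π)) = -26.6059; s = 27.0000 − 26.6059 = 0.3941
velocity in seg [231.9°–360°] (cycloidal), θ in radians: β = 111.2° = 1.9408 rad, B = 128.1° = 2.2358 rad; ds/dθ = (h/B)(1 − cos(2πβ/B)) = ((-27)/2.2358)(1 − cos(2π·0.8681)) = -3.916791 mm/rad

s = 0.3941, ds/dθ = -3.9168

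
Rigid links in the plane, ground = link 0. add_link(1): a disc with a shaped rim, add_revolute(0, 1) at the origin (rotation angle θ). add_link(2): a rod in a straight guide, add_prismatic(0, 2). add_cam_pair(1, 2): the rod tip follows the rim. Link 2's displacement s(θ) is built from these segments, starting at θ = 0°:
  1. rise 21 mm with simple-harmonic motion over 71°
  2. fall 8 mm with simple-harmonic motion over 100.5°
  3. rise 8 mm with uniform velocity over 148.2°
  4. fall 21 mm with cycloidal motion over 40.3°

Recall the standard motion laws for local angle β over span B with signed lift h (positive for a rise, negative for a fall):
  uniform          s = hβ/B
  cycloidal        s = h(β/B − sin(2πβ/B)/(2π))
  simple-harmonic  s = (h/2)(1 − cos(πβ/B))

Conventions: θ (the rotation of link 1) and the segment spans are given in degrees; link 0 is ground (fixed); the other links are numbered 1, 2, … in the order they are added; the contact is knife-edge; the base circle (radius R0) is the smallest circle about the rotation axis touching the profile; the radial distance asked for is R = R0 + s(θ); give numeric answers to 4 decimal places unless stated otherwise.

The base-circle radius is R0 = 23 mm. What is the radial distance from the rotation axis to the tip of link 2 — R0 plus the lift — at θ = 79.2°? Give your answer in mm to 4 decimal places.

segment 1 (0° to 71°, simple-harmonic, h = 21) is passed completely: s = 0.0000 + (21) = 21.0000
θ = 79.2° falls in segment 2 (71° to 171.5°, simple-harmonic, h = -8): β = 79.2 − 71 = 8.2°, B = 100.5°; Δs = -8/2·(1 − cos(π·0.0816)) = -0.1307; s = 21.0000 − 0.1307 = 20.8693
R = R0 + s = 23 + 20.8693 = 43.8693

43.8693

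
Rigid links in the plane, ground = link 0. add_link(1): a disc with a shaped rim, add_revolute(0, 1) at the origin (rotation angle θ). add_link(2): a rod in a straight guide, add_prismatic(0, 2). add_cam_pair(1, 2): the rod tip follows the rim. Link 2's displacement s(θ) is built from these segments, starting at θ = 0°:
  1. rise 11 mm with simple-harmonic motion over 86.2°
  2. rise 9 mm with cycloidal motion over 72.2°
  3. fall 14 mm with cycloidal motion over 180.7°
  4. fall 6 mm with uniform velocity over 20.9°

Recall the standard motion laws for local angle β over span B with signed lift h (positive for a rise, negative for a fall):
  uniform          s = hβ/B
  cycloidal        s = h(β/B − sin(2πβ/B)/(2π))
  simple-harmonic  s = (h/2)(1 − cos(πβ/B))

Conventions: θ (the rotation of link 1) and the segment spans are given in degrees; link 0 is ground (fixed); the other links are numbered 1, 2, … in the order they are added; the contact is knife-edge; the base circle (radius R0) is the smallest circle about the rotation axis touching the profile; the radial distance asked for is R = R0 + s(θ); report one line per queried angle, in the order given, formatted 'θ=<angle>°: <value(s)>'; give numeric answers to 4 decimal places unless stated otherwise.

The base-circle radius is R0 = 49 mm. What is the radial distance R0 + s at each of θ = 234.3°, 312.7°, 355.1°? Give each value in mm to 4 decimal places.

segment 1 (0° to 86.2°, simple-harmonic, h = 11) is passed completely: s = 0.0000 + (11) = 11.0000
segment 2 (86.2° to 158.4°, cycloidal, h = 9) is passed completely: s = 11.0000 + (9) = 20.0000
θ = 234.3° falls in segment 3 (158.4° to 339.1°, cycloidal, h = -14): β = 234.3 − 158.4 = 75.9°, B = 180.7°; Δs = -14·(0.4200 − sin(2π·0.4200)/(2π)) = -4.8074; s = 20.0000 − 4.8074 = 15.1926
θ = 312.7° falls in segment 3 (158.4° to 339.1°, cycloidal, h = -14): β = 312.7 − 158.4 = 154.3°, B = 180.7°; Δs = -14·(0.8539 − sin(2π·0.8539)/(2π)) = -13.7246; s = 20.0000 − 13.7246 = 6.2754
segment 3 (158.4° to 339.1°, cycloidal, h = -14) is passed completely: s = 20.0000 + (-14) = 6.0000
θ = 355.1° falls in segment 4 (339.1° to 360°, uniform, h = -6): β = 355.1 − 339.1 = 16°, B = 20.9°; Δs = -6·16/20.9 = -4.5933; s = 6.0000 − 4.5933 = 1.4067
θ=234.3°: R = R0 + s = 49 + 15.1926 = 64.1926
θ=312.7°: R = R0 + s = 49 + 6.2754 = 55.2754
θ=355.1°: R = R0 + s = 49 + 1.4067 = 50.4067

θ=234.3°: 64.1926
θ=312.7°: 55.2754
θ=355.1°: 50.4067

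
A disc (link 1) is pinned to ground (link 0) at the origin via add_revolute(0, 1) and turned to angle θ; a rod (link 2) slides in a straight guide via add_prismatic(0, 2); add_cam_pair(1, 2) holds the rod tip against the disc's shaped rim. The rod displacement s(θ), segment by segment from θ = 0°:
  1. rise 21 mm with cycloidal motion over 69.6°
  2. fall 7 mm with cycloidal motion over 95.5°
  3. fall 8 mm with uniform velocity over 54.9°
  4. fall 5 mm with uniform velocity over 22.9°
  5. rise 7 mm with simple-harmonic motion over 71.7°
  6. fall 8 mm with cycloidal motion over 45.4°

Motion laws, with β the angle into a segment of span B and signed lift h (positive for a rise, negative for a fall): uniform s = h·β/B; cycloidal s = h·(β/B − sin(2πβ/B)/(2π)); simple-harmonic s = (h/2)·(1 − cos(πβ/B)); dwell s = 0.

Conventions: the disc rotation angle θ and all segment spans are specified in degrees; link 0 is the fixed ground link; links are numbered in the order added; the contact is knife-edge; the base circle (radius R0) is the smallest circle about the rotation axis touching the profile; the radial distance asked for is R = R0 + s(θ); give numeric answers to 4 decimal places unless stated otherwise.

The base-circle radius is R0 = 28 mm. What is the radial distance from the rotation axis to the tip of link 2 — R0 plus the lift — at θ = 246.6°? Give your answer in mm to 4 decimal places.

segment 1 (0° to 69.6°, cycloidal, h = 21) is passed completely: s = 0.0000 + (21) = 21.0000
segment 2 (69.6° to 165.1°, cycloidal, h = -7) is passed completely: s = 21.0000 + (-7) = 14.0000
segment 3 (165.1° to 220°, uniform, h = -8) is passed completely: s = 14.0000 + (-8) = 6.0000
segment 4 (220° to 242.9°, uniform, h = -5) is passed completely: s = 6.0000 + (-5) = 1.0000
θ = 246.6° falls in segment 5 (242.9° to 314.6°, simple-harmonic, h = 7): β = 246.6 − 242.9 = 3.7°, B = 71.7°; Δs = 7/2·(1 − cos(π·0.0516)) = 0.0459; s = 1.0000 + 0.0459 = 1.0459
R = R0 + s = 28 + 1.0459 = 29.0459

29.0459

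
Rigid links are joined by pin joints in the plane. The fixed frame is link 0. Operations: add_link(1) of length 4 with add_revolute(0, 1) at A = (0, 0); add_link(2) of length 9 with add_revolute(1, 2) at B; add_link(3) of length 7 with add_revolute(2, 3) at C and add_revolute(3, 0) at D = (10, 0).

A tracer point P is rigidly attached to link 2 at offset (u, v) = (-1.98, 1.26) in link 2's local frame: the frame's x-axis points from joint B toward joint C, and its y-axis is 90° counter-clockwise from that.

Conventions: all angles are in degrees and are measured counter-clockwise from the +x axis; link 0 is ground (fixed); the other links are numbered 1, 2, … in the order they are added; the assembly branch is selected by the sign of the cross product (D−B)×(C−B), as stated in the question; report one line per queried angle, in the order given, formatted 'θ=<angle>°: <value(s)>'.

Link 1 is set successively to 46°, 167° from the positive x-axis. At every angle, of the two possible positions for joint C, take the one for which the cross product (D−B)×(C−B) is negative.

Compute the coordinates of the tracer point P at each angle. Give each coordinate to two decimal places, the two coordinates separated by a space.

A=(0,0), D=(10.00,0)
θ=46°: B = A + 4.00·(cos46°, sin46°) = (2.7786, 2.8774)
θ=46°: |BD| = 7.7735
θ=46°: circle(B,9.00) ∩ circle(D,7.00): a=5.9450, h=6.7570
θ=46°:   candidates: C₊=(10.8025,6.9538) cross=52.525; C₋=(5.8003,-5.6002) cross=-52.525
θ=46°:   branch - wants cross < 0 → take C=(5.8003,-5.6002) (cross=-52.525)
θ=46°: ex = (C−B)/|BC| = (0.3357,-0.9420); ey = (0.9420,0.3357)
θ=46°: P = B + -1.98·ex + 1.26·ey = (3.3007,5.1655)
θ=167°: B = A + 4.00·(cos167°, sin167°) = (-3.8975, 0.8998)
θ=167°: |BD| = 13.9266
θ=167°: circle(B,9.00) ∩ circle(D,7.00): a=8.1122, h=3.8978
θ=167°:   candidates: C₊=(4.4496,4.2653) cross=54.283; C₋=(3.9459,-3.5140) cross=-54.283
θ=167°:   branch - wants cross < 0 → take C=(3.9459,-3.5140) (cross=-54.283)
θ=167°: ex = (C−B)/|BC| = (0.8715,-0.4904); ey = (0.4904,0.8715)
θ=167°: P = B + -1.98·ex + 1.26·ey = (-5.0051,2.9689)

θ=46°: 3.30 5.17
θ=167°: -5.01 2.97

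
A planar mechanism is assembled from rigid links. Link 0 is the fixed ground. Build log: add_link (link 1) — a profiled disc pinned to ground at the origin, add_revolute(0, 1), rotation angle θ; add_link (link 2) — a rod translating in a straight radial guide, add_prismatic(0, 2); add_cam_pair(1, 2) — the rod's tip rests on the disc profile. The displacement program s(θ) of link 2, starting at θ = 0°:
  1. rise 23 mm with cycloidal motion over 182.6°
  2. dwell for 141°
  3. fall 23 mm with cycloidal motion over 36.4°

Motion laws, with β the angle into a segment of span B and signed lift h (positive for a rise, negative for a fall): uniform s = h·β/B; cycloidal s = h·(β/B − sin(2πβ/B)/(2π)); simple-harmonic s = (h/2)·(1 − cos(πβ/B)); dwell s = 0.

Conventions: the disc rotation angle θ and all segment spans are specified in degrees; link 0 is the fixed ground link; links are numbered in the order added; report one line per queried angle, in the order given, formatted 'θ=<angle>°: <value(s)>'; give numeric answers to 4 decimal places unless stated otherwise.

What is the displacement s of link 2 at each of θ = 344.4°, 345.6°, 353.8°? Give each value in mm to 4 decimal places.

seg 1 [0°–182.6°] cycloidal, h=23: full span → s += 23 → s = 23.0000
seg 2 [182.6°–323.6°] dwell: s stays 23.0000
seg 3 [323.6°–360°] cycloidal, h=-23: θ=344.4° here. β=20.8, B=36.4. -23·(0.5714 − sin(2π·0.5714)/(2π)) = -14.7311 → s = 8.2689
seg 3 [323.6°–360°] cycloidal, h=-23: θ=345.6° here. β=22, B=36.4. -23·(0.6044 − sin(2π·0.6044)/(2π)) = -16.1337 → s = 6.8663
seg 3 [323.6°–360°] cycloidal, h=-23: θ=353.8° here. β=30.2, B=36.4. -23·(0.8297 − sin(2π·0.8297)/(2π)) = -22.2938 → s = 0.7062

θ=344.4°: 8.2689
θ=345.6°: 6.8663
θ=353.8°: 0.7062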